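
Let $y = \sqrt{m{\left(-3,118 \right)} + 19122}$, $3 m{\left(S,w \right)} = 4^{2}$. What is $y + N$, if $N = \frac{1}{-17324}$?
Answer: $- \frac{1}{17324} + \frac{\sqrt{172146}}{3} \approx 138.3$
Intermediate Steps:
$m{\left(S,w \right)} = \frac{16}{3}$ ($m{\left(S,w \right)} = \frac{4^{2}}{3} = \frac{1}{3} \cdot 16 = \frac{16}{3}$)
$y = \frac{\sqrt{172146}}{3}$ ($y = \sqrt{\frac{16}{3} + 19122} = \sqrt{\frac{57382}{3}} = \frac{\sqrt{172146}}{3} \approx 138.3$)
$N = - \frac{1}{17324} \approx -5.7723 \cdot 10^{-5}$
$y + N = \frac{\sqrt{172146}}{3} - \frac{1}{17324} = - \frac{1}{17324} + \frac{\sqrt{172146}}{3}$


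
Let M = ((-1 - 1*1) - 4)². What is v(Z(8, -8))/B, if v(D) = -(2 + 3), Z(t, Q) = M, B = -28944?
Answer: 5/28944 ≈ 0.00017275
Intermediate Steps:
M = 36 (M = ((-1 - 1) - 4)² = (-2 - 4)² = (-6)² = 36)
Z(t, Q) = 36
v(D) = -5 (v(D) = -1*5 = -5)
v(Z(8, -8))/B = -5/(-28944) = -5*(-1/28944) = 5/28944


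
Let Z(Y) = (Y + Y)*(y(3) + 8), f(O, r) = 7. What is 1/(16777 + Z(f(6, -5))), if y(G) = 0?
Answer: 1/16889 ≈ 5.9210e-5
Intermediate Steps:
Z(Y) = 16*Y (Z(Y) = (Y + Y)*(0 + 8) = (2*Y)*8 = 16*Y)
1/(16777 + Z(f(6, -5))) = 1/(16777 + 16*7) = 1/(16777 + 112) = 1/16889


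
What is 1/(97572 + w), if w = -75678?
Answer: 1/21894 ≈ 4.5675e-5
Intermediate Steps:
1/(97572 + w) = 1/(97572 - 75678) = 1/21894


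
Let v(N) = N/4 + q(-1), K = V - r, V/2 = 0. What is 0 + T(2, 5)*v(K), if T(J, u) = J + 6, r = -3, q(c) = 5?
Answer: 46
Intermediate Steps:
V = 0 (V = 2*0 = 0)
T(J, u) = 6 + J
K = 3 (K = 0 - 1*(-3) = 0 + 3 = 3)
v(N) = 5 + N/4 (v(N) = N/4 + 5 = 5 + N/4)
0 + T(2, 5)*v(K) = 0 + (6 + 2)*(5 + (1/4)*3) = 0 + 8*(5 + 3/4) = 0 + 8*(23/4) = 0 + 46 = 46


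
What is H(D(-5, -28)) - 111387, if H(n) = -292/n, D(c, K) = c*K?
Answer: -3898618/35 ≈ -1.1139e+5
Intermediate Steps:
D(c, K) = K*c
H(D(-5, -28)) - 111387 = -292/((-28*(-5))) - 111387 = -292/140 - 111387 = -292*1/140 - 111387 = -73/35 - 111387 = -3898618/35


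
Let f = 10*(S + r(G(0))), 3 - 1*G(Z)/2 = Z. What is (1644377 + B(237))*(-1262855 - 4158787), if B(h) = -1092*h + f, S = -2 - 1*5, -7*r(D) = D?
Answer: -52581583492962/7 ≈ -7.5117e+12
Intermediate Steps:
G(Z) = 6 - 2*Z
r(D) = -D/7
S = -7 (S = -2 - 5 = -7)
f = -550/7 (f = 10*(-7 - (6 - 2*0)/7) = 10*(-7 - (6 + 0)/7) = 10*(-7 - ⅐*6) = 10*(-7 - 6/7) = 10*(-55/7) = -550/7 ≈ -78.571)
B(h) = -550/7 - 1092*h (B(h) = -1092*h - 550/7 = -550/7 - 1092*h)
(1644377 + B(237))*(-1262855 - 4158787) = (1644377 + (-550/7 - 1092*237))*(-1262855 - 4158787) = (1644377 + (-550/7 - 258804))*(-5421642) = (1644377 - 1812178/7)*(-5421642) = (9698461/7)*(-5421642) = -52581583492962/7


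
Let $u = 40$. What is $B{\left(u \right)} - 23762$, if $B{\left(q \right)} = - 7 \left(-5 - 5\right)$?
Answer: $-23692$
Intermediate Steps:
$B{\left(q \right)} = 70$ ($B{\left(q \right)} = \left(-7\right) \left(-10\right) = 70$)
$B{\left(u \right)} - 23762 = 70 - 23762 = -23692$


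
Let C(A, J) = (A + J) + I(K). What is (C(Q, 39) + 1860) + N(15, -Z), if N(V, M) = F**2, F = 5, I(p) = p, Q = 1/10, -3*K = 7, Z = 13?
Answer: 57653/30 ≈ 1921.8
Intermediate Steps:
K = -7/3 (K = -1/3*7 = -7/3 ≈ -2.3333)
Q = 1/10 ≈ 0.10000
C(A, J) = -7/3 + A + J (C(A, J) = (A + J) - 7/3 = -7/3 + A + J)
N(V, M) = 25 (N(V, M) = 5**2 = 25)
(C(Q, 39) + 1860) + N(15, -Z) = ((-7/3 + 1/10 + 39) + 1860) + 25 = (1103/30 + 1860) + 25 = 56903/30 + 25 = 57653/30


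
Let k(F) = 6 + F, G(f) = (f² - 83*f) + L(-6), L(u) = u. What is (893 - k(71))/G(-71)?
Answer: 51/683 ≈ 0.074671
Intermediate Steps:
G(f) = -6 + f² - 83*f (G(f) = (f² - 83*f) - 6 = -6 + f² - 83*f)
(893 - k(71))/G(-71) = (893 - (6 + 71))/(-6 + (-71)² - 83*(-71)) = (893 - 1*77)/(-6 + 5041 + 5893) = (893 - 77)/10928 = 816*(1/10928) = 51/683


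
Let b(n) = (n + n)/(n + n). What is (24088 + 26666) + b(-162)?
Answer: 50755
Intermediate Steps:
b(n) = 1 (b(n) = (2*n)/((2*n)) = (2*n)*(1/(2*n)) = 1)
(24088 + 26666) + b(-162) = (24088 + 26666) + 1 = 50754 + 1 = 50755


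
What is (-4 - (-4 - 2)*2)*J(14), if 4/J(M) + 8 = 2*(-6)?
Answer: -8/5 ≈ -1.6000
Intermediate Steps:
J(M) = -⅕ (J(M) = 4/(-8 + 2*(-6)) = 4/(-8 - 12) = 4/(-20) = 4*(-1/20) = -⅕)
(-4 - (-4 - 2)*2)*J(14) = (-4 - (-4 - 2)*2)*(-⅕) = (-4 - (-6)*2)*(-⅕) = (-4 - 1*(-12))*(-⅕) = (-4 + 12)*(-⅕) = 8*(-⅕) = -8/5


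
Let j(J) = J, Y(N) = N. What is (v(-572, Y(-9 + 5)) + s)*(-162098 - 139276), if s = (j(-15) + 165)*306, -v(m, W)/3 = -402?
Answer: -14196523644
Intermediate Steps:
v(m, W) = 1206 (v(m, W) = -3*(-402) = 1206)
s = 45900 (s = (-15 + 165)*306 = 150*306 = 45900)
(v(-572, Y(-9 + 5)) + s)*(-162098 - 139276) = (1206 + 45900)*(-162098 - 139276) = 47106*(-301374) = -14196523644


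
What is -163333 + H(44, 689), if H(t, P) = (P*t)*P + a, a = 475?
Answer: 20724866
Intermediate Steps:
H(t, P) = 475 + t*P² (H(t, P) = (P*t)*P + 475 = t*P² + 475 = 475 + t*P²)
-163333 + H(44, 689) = -163333 + (475 + 44*689²) = -163333 + (475 + 44*474721) = -163333 + (475 + 20887724) = -163333 + 20888199 = 20724866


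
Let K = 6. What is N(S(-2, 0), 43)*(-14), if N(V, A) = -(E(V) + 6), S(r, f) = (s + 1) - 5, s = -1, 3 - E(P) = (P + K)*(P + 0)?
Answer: 196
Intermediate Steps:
E(P) = 3 - P*(6 + P) (E(P) = 3 - (P + 6)*(P + 0) = 3 - (6 + P)*P = 3 - P*(6 + P))
S(r, f) = -5 (S(r, f) = (-1 + 1) - 5 = 0 - 5 = -5)
N(V, A) = -9 + V² + 6*V (N(V, A) = -((3 - V² - 6*V) + 6) = -(9 - V² - 6*V) = -9 + V² + 6*V)
N(S(-2, 0), 43)*(-14) = (-9 + (-5)² + 6*(-5))*(-14) = (-9 + 25 - 30)*(-14) = -14*(-14) = 196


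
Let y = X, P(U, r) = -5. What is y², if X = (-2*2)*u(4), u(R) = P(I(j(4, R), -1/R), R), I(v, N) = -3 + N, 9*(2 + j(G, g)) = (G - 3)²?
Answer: 400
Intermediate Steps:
j(G, g) = -2 + (-3 + G)²/9 (j(G, g) = -2 + (G - 3)²/9 = -2 + (-3 + G)²/9)
u(R) = -5
X = 20 (X = -2*2*(-5) = -4*(-5) = 20)
y = 20
y² = 20² = 400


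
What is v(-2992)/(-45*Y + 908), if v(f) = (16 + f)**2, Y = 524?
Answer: -553536/1417 ≈ -390.64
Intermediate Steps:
v(-2992)/(-45*Y + 908) = (16 - 2992)**2/(-45*524 + 908) = (-2976)**2/(-23580 + 908) = 8856576/(-22672) = 8856576*(-1/22672) = -553536/1417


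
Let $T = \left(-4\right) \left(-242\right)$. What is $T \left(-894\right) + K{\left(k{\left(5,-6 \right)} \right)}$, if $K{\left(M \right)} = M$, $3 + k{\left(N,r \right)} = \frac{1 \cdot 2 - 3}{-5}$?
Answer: $- \frac{4326974}{5} \approx -8.654 \cdot 10^{5}$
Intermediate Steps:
$T = 968$
$k{\left(N,r \right)} = - \frac{14}{5}$ ($k{\left(N,r \right)} = -3 + \frac{1 \cdot 2 - 3}{-5} = -3 + \left(2 - 3\right) \left(- \frac{1}{5}\right) = -3 - - \frac{1}{5} = -3 + \frac{1}{5} = - \frac{14}{5}$)
$T \left(-894\right) + K{\left(k{\left(5,-6 \right)} \right)} = 968 \left(-894\right) - \frac{14}{5} = -865392 - \frac{14}{5} = - \frac{4326974}{5}$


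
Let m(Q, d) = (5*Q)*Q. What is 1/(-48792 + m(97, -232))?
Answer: -1/1747 ≈ -0.00057241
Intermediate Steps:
m(Q, d) = 5*Q²
1/(-48792 + m(97, -232)) = 1/(-48792 + 5*97²) = 1/(-48792 + 5*9409) = 1/(-48792 + 47045) = 1/(-1747) = -1/1747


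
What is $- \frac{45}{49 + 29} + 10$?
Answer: $\frac{245}{26} \approx 9.4231$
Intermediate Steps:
$- \frac{45}{49 + 29} + 10 = - \frac{45}{78} + 10 = \left(-45\right) \frac{1}{78} + 10 = - \frac{15}{26} + 10 = \frac{245}{26}$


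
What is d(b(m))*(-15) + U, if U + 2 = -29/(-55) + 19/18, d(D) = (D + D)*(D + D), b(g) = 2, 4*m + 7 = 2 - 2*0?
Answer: -238013/990 ≈ -240.42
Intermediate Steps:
m = -5/4 (m = -7/4 + (2 - 2*0)/4 = -7/4 + (2 + 0)/4 = -7/4 + (¼)*2 = -7/4 + ½ = -5/4 ≈ -1.2500)
d(D) = 4*D² (d(D) = (2*D)*(2*D) = 4*D²)
U = -413/990 (U = -2 + (-29/(-55) + 19/18) = -2 + (-29*(-1/55) + 19*(1/18)) = -2 + (29/55 + 19/18) = -2 + 1567/990 = -413/990 ≈ -0.41717)
d(b(m))*(-15) + U = (4*2²)*(-15) - 413/990 = (4*4)*(-15) - 413/990 = 16*(-15) - 413/990 = -240 - 413/990 = -238013/990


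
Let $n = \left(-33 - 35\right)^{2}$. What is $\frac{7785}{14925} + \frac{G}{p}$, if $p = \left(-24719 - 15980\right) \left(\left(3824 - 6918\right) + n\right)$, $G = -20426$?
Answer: $\frac{646763576}{1239162453} \approx 0.52194$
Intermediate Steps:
$n = 4624$ ($n = \left(-68\right)^{2} = 4624$)
$p = -62269470$ ($p = \left(-24719 - 15980\right) \left(\left(3824 - 6918\right) + 4624\right) = - 40699 \left(-3094 + 4624\right) = \left(-40699\right) 1530 = -62269470$)
$\frac{7785}{14925} + \frac{G}{p} = \frac{7785}{14925} - \frac{20426}{-62269470} = 7785 \cdot \frac{1}{14925} - - \frac{10213}{31134735} = \frac{519}{995} + \frac{10213}{31134735} = \frac{646763576}{1239162453}$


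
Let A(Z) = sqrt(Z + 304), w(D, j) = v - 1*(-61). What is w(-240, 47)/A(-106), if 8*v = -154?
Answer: 167*sqrt(22)/264 ≈ 2.9670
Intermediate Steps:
v = -77/4 (v = (1/8)*(-154) = -77/4 ≈ -19.250)
w(D, j) = 167/4 (w(D, j) = -77/4 - 1*(-61) = -77/4 + 61 = 167/4)
A(Z) = sqrt(304 + Z)
w(-240, 47)/A(-106) = 167/(4*(sqrt(304 - 106))) = 167/(4*(sqrt(198))) = 167/(4*((3*sqrt(22)))) = 167*(sqrt(22)/66)/4 = 167*sqrt(22)/264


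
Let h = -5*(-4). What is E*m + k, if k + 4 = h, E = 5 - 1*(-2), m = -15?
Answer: -89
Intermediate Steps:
h = 20
E = 7 (E = 5 + 2 = 7)
k = 16 (k = -4 + 20 = 16)
E*m + k = 7*(-15) + 16 = -105 + 16 = -89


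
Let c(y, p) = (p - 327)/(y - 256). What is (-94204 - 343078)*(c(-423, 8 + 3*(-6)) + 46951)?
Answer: -13940579020612/679 ≈ -2.0531e+10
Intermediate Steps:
c(y, p) = (-327 + p)/(-256 + y)
(-94204 - 343078)*(c(-423, 8 + 3*(-6)) + 46951) = (-94204 - 343078)*((-327 + (8 + 3*(-6)))/(-256 - 423) + 46951) = -437282*((-327 + (8 - 18))/(-679) + 46951) = -437282*(-(-327 - 10)/679 + 46951) = -437282*(-1/679*(-337) + 46951) = -437282*(337/679 + 46951) = -437282*31880066/679 = -13940579020612/679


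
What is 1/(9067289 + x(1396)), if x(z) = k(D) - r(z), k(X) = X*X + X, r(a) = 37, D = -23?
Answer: 1/9067758 ≈ 1.1028e-7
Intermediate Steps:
k(X) = X + X² (k(X) = X² + X = X + X²)
x(z) = 469 (x(z) = -23*(1 - 23) - 1*37 = -23*(-22) - 37 = 506 - 37 = 469)
1/(9067289 + x(1396)) = 1/(9067289 + 469) = 1/9067758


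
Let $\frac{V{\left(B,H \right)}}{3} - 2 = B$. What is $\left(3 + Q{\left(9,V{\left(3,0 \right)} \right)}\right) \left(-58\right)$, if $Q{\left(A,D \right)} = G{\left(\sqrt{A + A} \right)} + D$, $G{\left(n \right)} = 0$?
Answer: $-1044$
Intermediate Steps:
$V{\left(B,H \right)} = 6 + 3 B$
$Q{\left(A,D \right)} = D$ ($Q{\left(A,D \right)} = 0 + D = D$)
$\left(3 + Q{\left(9,V{\left(3,0 \right)} \right)}\right) \left(-58\right) = \left(3 + \left(6 + 3 \cdot 3\right)\right) \left(-58\right) = \left(3 + \left(6 + 9\right)\right) \left(-58\right) = \left(3 + 15\right) \left(-58\right) = 18 \left(-58\right) = -1044$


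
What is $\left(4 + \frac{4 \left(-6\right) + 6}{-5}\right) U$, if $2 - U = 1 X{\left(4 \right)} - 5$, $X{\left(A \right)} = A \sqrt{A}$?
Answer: $- \frac{38}{5} \approx -7.6$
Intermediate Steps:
$X{\left(A \right)} = A^{\frac{3}{2}}$
$U = -1$ ($U = 2 - \left(1 \cdot 4^{\frac{3}{2}} - 5\right) = 2 - \left(1 \cdot 8 - 5\right) = 2 - \left(8 - 5\right) = 2 - 3 = -1$)
$\left(4 + \frac{4 \left(-6\right) + 6}{-5}\right) U = \left(4 + \frac{4 \left(-6\right) + 6}{-5}\right) \left(-1\right) = \left(4 + \left(-24 + 6\right) \left(- \frac{1}{5}\right)\right) \left(-1\right) = \left(4 - - \frac{18}{5}\right) \left(-1\right) = \left(4 + \frac{18}{5}\right) \left(-1\right) = \frac{38}{5} \left(-1\right) = - \frac{38}{5}$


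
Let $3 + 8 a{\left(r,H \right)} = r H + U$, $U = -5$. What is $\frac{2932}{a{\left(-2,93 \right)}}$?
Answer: $- \frac{11728}{97} \approx -120.91$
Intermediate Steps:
$a{\left(r,H \right)} = -1 + \frac{H r}{8}$ ($a{\left(r,H \right)} = - \frac{3}{8} + \frac{r H - 5}{8} = - \frac{3}{8} + \frac{H r - 5}{8} = - \frac{3}{8} + \frac{-5 + H r}{8} = - \frac{3}{8} + \left(- \frac{5}{8} + \frac{H r}{8}\right) = -1 + \frac{H r}{8}$)
$\frac{2932}{a{\left(-2,93 \right)}} = \frac{2932}{-1 + \frac{1}{8} \cdot 93 \left(-2\right)} = \frac{2932}{-1 - \frac{93}{4}} = \frac{2932}{- \frac{97}{4}} = 2932 \left(- \frac{4}{97}\right) = - \frac{11728}{97}$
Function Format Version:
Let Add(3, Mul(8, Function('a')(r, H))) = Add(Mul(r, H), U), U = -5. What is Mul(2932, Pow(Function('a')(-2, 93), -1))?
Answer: Rational(-11728, 97) ≈ -120.91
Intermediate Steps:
Function('a')(r, H) = Add(-1, Mul(Rational(1, 8), H, r)) (Function('a')(r, H) = Add(Rational(-3, 8), Mul(Rational(1, 8), Add(Mul(r, H), -5))) = Add(Rational(-3, 8), Mul(Rational(1, 8), Add(Mul(H, r), -5))) = Add(Rational(-3, 8), Mul(Rational(1, 8), Add(-5, Mul(H, r)))) = Add(Rational(-3, 8), Add(Rational(-5, 8), Mul(Rational(1, 8), H, r))) = Add(-1, Mul(Rational(1, 8), H, r)))
Mul(2932, Pow(Function('a')(-2, 93), -1)) = Mul(2932, Pow(Add(-1, Mul(Rational(1, 8), 93, -2)), -1)) = Mul(2932, Pow(Add(-1, Rational(-93, 4)), -1)) = Mul(2932, Pow(Rational(-97, 4), -1)) = Mul(2932, Rational(-4, 97)) = Rational(-11728, 97)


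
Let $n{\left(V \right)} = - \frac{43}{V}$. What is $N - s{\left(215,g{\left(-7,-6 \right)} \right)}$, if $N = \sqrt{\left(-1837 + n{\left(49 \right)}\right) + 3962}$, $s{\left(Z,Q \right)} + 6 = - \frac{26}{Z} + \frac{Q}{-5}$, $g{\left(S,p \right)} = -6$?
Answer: $\frac{1058}{215} + \frac{\sqrt{104082}}{7} \approx 51.009$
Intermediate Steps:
$s{\left(Z,Q \right)} = -6 - \frac{26}{Z} - \frac{Q}{5}$ ($s{\left(Z,Q \right)} = -6 + \left(- \frac{26}{Z} + \frac{Q}{-5}\right) = -6 + \left(- \frac{26}{Z} + Q \left(- \frac{1}{5}\right)\right) = -6 - \left(\frac{26}{Z} + \frac{Q}{5}\right) = -6 - \frac{26}{Z} - \frac{Q}{5}$)
$N = \frac{\sqrt{104082}}{7}$ ($N = \sqrt{\left(-1837 - \frac{43}{49}\right) + 3962} = \sqrt{- \frac{90056}{49} + 3962} = \sqrt{\frac{104082}{49}} = \frac{\sqrt{104082}}{7} \approx 46.088$)
$N - s{\left(215,g{\left(-7,-6 \right)} \right)} = \frac{\sqrt{104082}}{7} - \left(-6 - \frac{26}{215} - - \frac{6}{5}\right) = \frac{\sqrt{104082}}{7} - \left(-6 - \frac{26}{215} + \frac{6}{5}\right) = \frac{\sqrt{104082}}{7} - - \frac{1058}{215} = \frac{\sqrt{104082}}{7} + \frac{1058}{215} = \frac{1058}{215} + \frac{\sqrt{104082}}{7}$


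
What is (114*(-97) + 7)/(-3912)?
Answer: 11051/3912 ≈ 2.8249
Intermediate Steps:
(114*(-97) + 7)/(-3912) = (-11058 + 7)*(-1/3912) = -11051*(-1/3912) = 11051/3912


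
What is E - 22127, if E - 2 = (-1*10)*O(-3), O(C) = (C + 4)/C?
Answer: -66365/3 ≈ -22122.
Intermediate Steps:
O(C) = (4 + C)/C
E = 16/3 (E = 2 + (-1*10)*((4 - 3)/(-3)) = 2 - (-10)/3 = 2 - 10*(-1/3) = 2 + 10/3 = 16/3 ≈ 5.3333)
E - 22127 = 16/3 - 22127 = -66365/3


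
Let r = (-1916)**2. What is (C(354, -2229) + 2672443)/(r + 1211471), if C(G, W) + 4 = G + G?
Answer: 891049/1627509 ≈ 0.54749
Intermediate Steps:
r = 3671056
C(G, W) = -4 + 2*G (C(G, W) = -4 + (G + G) = -4 + 2*G)
(C(354, -2229) + 2672443)/(r + 1211471) = ((-4 + 2*354) + 2672443)/(3671056 + 1211471) = ((-4 + 708) + 2672443)/4882527 = (704 + 2672443)*(1/4882527) = 2673147*(1/4882527) = 891049/1627509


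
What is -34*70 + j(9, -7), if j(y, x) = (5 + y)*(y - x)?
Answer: -2156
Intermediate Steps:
-34*70 + j(9, -7) = -34*70 + (9² - 5*(-7) + 5*9 - 1*(-7)*9) = -2380 + (81 + 35 + 45 + 63) = -2380 + 224 = -2156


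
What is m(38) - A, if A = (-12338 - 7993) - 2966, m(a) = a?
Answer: 23335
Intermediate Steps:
A = -23297 (A = -20331 - 2966 = -23297)
m(38) - A = 38 - 1*(-23297) = 38 + 23297 = 23335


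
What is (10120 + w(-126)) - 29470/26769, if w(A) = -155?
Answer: 266723615/26769 ≈ 9963.9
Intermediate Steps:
(10120 + w(-126)) - 29470/26769 = (10120 - 155) - 29470/26769 = 9965 - 29470*1/26769 = 9965 - 29470/26769 = 266723615/26769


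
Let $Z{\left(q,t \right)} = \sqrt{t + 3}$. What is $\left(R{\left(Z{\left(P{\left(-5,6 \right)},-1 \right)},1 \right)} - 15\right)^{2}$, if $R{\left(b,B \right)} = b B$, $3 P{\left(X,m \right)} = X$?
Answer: $\left(15 - \sqrt{2}\right)^{2} \approx 184.57$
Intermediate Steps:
$P{\left(X,m \right)} = \frac{X}{3}$
$Z{\left(q,t \right)} = \sqrt{3 + t}$
$R{\left(b,B \right)} = B b$
$\left(R{\left(Z{\left(P{\left(-5,6 \right)},-1 \right)},1 \right)} - 15\right)^{2} = \left(1 \sqrt{3 - 1} - 15\right)^{2} = \left(1 \sqrt{2} - 15\right)^{2} = \left(\sqrt{2} - 15\right)^{2} = \left(-15 + \sqrt{2}\right)^{2}$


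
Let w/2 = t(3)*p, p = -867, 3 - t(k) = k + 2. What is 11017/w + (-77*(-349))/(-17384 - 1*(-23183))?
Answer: 17453683/2234548 ≈ 7.8108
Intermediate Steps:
t(k) = 1 - k (t(k) = 3 - (k + 2) = 3 - (2 + k) = 3 + (-2 - k) = 1 - k)
w = 3468 (w = 2*((1 - 1*3)*(-867)) = 2*((1 - 3)*(-867)) = 2*(-2*(-867)) = 2*1734 = 3468)
11017/w + (-77*(-349))/(-17384 - 1*(-23183)) = 11017/3468 + (-77*(-349))/(-17384 - 1*(-23183)) = 11017*(1/3468) + 26873/(-17384 + 23183) = 11017/3468 + 26873/5799 = 17453683/2234548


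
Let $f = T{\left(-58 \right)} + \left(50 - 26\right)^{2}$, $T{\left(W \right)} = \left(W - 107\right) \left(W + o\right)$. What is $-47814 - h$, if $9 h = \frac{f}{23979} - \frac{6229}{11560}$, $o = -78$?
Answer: $- \frac{13253921800001}{277197240} \approx -47814.0$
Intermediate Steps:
$T{\left(W \right)} = \left(-107 + W\right) \left(-78 + W\right)$ ($T{\left(W \right)} = \left(W - 107\right) \left(W - 78\right) = \left(-107 + W\right) \left(-78 + W\right)$)
$f = 23016$ ($f = \left(8346 + \left(-58\right)^{2} - -10730\right) + \left(50 - 26\right)^{2} = \left(8346 + 3364 + 10730\right) + 24^{2} = 22440 + 576 = 23016$)
$h = \frac{12966641}{277197240}$ ($h = \frac{\frac{23016}{23979} - \frac{6229}{11560}}{9} = \frac{23016 \cdot \frac{1}{23979} - \frac{6229}{11560}}{9} = \frac{\frac{7672}{7993} - \frac{6229}{11560}}{9} = \frac{1}{9} \cdot \frac{38899923}{92399080} = \frac{12966641}{277197240} \approx 0.046778$)
$-47814 - h = -47814 - \frac{12966641}{277197240} = - \frac{13253921800001}{277197240}$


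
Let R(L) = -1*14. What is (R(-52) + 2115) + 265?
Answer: 2366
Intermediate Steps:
R(L) = -14
(R(-52) + 2115) + 265 = (-14 + 2115) + 265 = 2101 + 265 = 2366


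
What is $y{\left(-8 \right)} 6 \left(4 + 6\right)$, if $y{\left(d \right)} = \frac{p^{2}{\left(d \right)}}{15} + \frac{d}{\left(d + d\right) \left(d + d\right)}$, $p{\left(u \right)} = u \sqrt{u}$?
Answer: $- \frac{16399}{8} \approx -2049.9$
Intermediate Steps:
$p{\left(u \right)} = u^{\frac{3}{2}}$
$y{\left(d \right)} = \frac{1}{4 d} + \frac{d^{3}}{15}$ ($y{\left(d \right)} = \frac{\left(d^{\frac{3}{2}}\right)^{2}}{15} + \frac{d}{\left(d + d\right) \left(d + d\right)} = d^{3} \cdot \frac{1}{15} + \frac{d}{2 d 2 d} = \frac{d^{3}}{15} + \frac{d}{4 d^{2}} = \frac{d^{3}}{15} + d \frac{1}{4 d^{2}} = \frac{d^{3}}{15} + \frac{1}{4 d} = \frac{1}{4 d} + \frac{d^{3}}{15}$)
$y{\left(-8 \right)} 6 \left(4 + 6\right) = \frac{15 + 4 \left(-8\right)^{4}}{60 \left(-8\right)} 6 \left(4 + 6\right) = \frac{1}{60} \left(- \frac{1}{8}\right) \left(15 + 4 \cdot 4096\right) 6 \cdot 10 = \frac{1}{60} \left(- \frac{1}{8}\right) \left(15 + 16384\right) 60 = \frac{1}{60} \left(- \frac{1}{8}\right) 16399 \cdot 60 = \left(- \frac{16399}{480}\right) 60 = - \frac{16399}{8}$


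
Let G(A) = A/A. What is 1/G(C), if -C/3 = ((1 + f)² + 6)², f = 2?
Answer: 1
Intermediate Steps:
C = -675 (C = -3*((1 + 2)² + 6)² = -3*(3² + 6)² = -3*(9 + 6)² = -3*15² = -3*225 = -675)
G(A) = 1
1/G(C) = 1/1 = 1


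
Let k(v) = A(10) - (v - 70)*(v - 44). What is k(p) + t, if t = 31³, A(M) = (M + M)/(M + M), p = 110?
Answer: 27152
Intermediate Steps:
A(M) = 1 (A(M) = (2*M)/((2*M)) = (2*M)*(1/(2*M)) = 1)
k(v) = 1 - (-70 + v)*(-44 + v) (k(v) = 1 - (v - 70)*(v - 44) = 1 - (-70 + v)*(-44 + v))
t = 29791
k(p) + t = (-3079 - 1*110² + 114*110) + 29791 = (-3079 - 1*12100 + 12540) + 29791 = (-3079 - 12100 + 12540) + 29791 = -2639 + 29791 = 27152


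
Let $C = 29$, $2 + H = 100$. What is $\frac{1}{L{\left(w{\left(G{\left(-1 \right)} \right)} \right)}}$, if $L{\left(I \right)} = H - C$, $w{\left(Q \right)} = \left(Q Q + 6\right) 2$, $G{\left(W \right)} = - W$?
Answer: $\frac{1}{69} \approx 0.014493$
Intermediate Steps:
$H = 98$ ($H = -2 + 100 = 98$)
$w{\left(Q \right)} = 12 + 2 Q^{2}$ ($w{\left(Q \right)} = \left(Q^{2} + 6\right) 2 = \left(6 + Q^{2}\right) 2 = 12 + 2 Q^{2}$)
$L{\left(I \right)} = 69$ ($L{\left(I \right)} = 98 - 29 = 69$)
$\frac{1}{L{\left(w{\left(G{\left(-1 \right)} \right)} \right)}} = \frac{1}{69}$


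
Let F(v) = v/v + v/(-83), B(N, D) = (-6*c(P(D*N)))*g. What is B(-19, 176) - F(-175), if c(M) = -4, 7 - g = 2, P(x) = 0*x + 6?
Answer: 9702/83 ≈ 116.89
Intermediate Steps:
P(x) = 6 (P(x) = 0 + 6 = 6)
g = 5 (g = 7 - 1*2 = 7 - 2 = 5)
B(N, D) = 120 (B(N, D) = -6*(-4)*5 = 24*5 = 120)
F(v) = 1 - v/83 (F(v) = 1 + v*(-1/83) = 1 - v/83)
B(-19, 176) - F(-175) = 120 - (1 - 1/83*(-175)) = 120 - (1 + 175/83) = 120 - 1*258/83 = 120 - 258/83 = 9702/83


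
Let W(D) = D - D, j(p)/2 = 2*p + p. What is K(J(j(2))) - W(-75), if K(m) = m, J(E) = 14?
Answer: 14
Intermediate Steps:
j(p) = 6*p (j(p) = 2*(2*p + p) = 2*(3*p) = 6*p)
W(D) = 0
K(J(j(2))) - W(-75) = 14 - 1*0 = 14 + 0 = 14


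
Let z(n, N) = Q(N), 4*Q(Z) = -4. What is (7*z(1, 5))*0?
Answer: 0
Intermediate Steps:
Q(Z) = -1 (Q(Z) = (1/4)*(-4) = -1)
z(n, N) = -1
(7*z(1, 5))*0 = (7*(-1))*0 = -7*0 = 0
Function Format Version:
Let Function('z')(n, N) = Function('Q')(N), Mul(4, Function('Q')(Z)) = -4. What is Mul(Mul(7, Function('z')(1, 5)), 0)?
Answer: 0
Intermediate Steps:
Function('Q')(Z) = -1 (Function('Q')(Z) = Mul(Rational(1, 4), -4) = -1)
Function('z')(n, N) = -1
Mul(Mul(7, Function('z')(1, 5)), 0) = Mul(Mul(7, -1), 0) = Mul(-7, 0) = 0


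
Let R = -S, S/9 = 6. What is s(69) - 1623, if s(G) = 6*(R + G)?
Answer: -1533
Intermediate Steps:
S = 54 (S = 9*6 = 54)
R = -54 (R = -1*54 = -54)
s(G) = -324 + 6*G (s(G) = 6*(-54 + G) = -324 + 6*G)
s(69) - 1623 = (-324 + 6*69) - 1623 = (-324 + 414) - 1623 = 90 - 1623 = -1533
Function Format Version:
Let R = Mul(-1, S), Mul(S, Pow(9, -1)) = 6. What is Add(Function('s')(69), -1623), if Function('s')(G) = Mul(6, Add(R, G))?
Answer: -1533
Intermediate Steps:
S = 54 (S = Mul(9, 6) = 54)
R = -54 (R = Mul(-1, 54) = -54)
Function('s')(G) = Add(-324, Mul(6, G)) (Function('s')(G) = Mul(6, Add(-54, G)) = Add(-324, Mul(6, G)))
Add(Function('s')(69), -1623) = Add(Add(-324, Mul(6, 69)), -1623) = Add(Add(-324, 414), -1623) = Add(90, -1623) = -1533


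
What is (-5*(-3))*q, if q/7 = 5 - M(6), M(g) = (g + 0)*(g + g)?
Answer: -7035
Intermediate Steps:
M(g) = 2*g² (M(g) = g*(2*g) = 2*g²)
q = -469 (q = 7*(5 - 2*6²) = 7*(5 - 2*36) = 7*(5 - 1*72) = 7*(5 - 72) = 7*(-67) = -469)
(-5*(-3))*q = -5*(-3)*(-469) = 15*(-469) = -7035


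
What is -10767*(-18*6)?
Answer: 1162836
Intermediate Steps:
-10767*(-18*6) = -10767*(-3*36) = -(-1162836) = -10767*(-108) = 1162836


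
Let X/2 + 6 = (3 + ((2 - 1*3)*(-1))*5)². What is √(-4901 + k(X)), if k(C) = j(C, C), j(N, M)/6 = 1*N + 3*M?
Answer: I*√2117 ≈ 46.011*I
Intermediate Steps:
X = 116 (X = -12 + 2*(3 + ((2 - 1*3)*(-1))*5)² = -12 + 2*(3 + ((2 - 3)*(-1))*5)² = -12 + 2*(3 - 1*(-1)*5)² = -12 + 2*(3 + 1*5)² = -12 + 2*(3 + 5)² = -12 + 2*8² = -12 + 2*64 = -12 + 128 = 116)
j(N, M) = 6*N + 18*M (j(N, M) = 6*(1*N + 3*M) = 6*(N + 3*M) = 6*N + 18*M)
k(C) = 24*C (k(C) = 6*C + 18*C = 24*C)
√(-4901 + k(X)) = √(-4901 + 24*116) = √(-4901 + 2784) = √(-2117) = I*√2117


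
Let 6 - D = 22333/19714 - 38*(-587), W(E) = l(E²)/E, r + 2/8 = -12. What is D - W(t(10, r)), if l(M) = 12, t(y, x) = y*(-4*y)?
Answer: -21982197079/985700 ≈ -22301.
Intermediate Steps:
r = -49/4 (r = -¼ - 12 = -49/4 ≈ -12.250)
t(y, x) = -4*y²
W(E) = 12/E
D = -439644533/19714 (D = 6 - (22333/19714 - 38*(-587)) = 6 - (22333*(1/19714) - 1*(-22306)) = 6 - (22333/19714 + 22306) = 6 - 1*439762817/19714 = 6 - 439762817/19714 = -439644533/19714 ≈ -22301.)
D - W(t(10, r)) = -439644533/19714 - 12/((-4*10²)) = -439644533/19714 - 12/((-4*100)) = -439644533/19714 - 12/(-400) = -439644533/19714 - 12*(-1)/400 = -439644533/19714 - 1*(-3/100) = -439644533/19714 + 3/100 = -21982197079/985700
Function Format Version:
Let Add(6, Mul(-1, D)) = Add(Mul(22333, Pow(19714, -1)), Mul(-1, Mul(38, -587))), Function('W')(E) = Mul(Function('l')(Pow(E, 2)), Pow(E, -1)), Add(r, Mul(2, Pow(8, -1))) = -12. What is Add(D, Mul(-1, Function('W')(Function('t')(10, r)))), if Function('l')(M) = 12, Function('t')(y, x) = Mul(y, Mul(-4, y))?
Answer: Rational(-21982197079, 985700) ≈ -22301.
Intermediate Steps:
r = Rational(-49, 4) (r = Add(Rational(-1, 4), -12) = Rational(-49, 4) ≈ -12.250)
Function('t')(y, x) = Mul(-4, Pow(y, 2))
Function('W')(E) = Mul(12, Pow(E, -1))
D = Rational(-439644533, 19714) (D = Add(6, Mul(-1, Add(Mul(22333, Pow(19714, -1)), Mul(-1, Mul(38, -587))))) = Add(6, Mul(-1, Add(Mul(22333, Rational(1, 19714)), Mul(-1, -22306)))) = Add(6, Mul(-1, Add(Rational(22333, 19714), 22306))) = Add(6, Mul(-1, Rational(439762817, 19714))) = Add(6, Rational(-439762817, 19714)) = Rational(-439644533, 19714) ≈ -22301.)
Add(D, Mul(-1, Function('W')(Function('t')(10, r)))) = Add(Rational(-439644533, 19714), Mul(-1, Mul(12, Pow(Mul(-4, Pow(10, 2)), -1)))) = Add(Rational(-439644533, 19714), Mul(-1, Mul(12, Pow(Mul(-4, 100), -1)))) = Add(Rational(-439644533, 19714), Mul(-1, Mul(12, Pow(-400, -1)))) = Add(Rational(-439644533, 19714), Mul(-1, Mul(12, Rational(-1, 400)))) = Add(Rational(-439644533, 19714), Mul(-1, Rational(-3, 100))) = Add(Rational(-439644533, 19714), Rational(3, 100)) = Rational(-21982197079, 985700)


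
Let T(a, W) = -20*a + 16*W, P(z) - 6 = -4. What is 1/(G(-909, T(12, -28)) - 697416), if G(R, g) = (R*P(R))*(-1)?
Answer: -1/695598 ≈ -1.4376e-6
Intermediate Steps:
P(z) = 2 (P(z) = 6 - 4 = 2)
G(R, g) = -2*R (G(R, g) = (R*2)*(-1) = (2*R)*(-1) = -2*R)
1/(G(-909, T(12, -28)) - 697416) = 1/(-2*(-909) - 697416) = 1/(1818 - 697416) = 1/(-695598) = -1/695598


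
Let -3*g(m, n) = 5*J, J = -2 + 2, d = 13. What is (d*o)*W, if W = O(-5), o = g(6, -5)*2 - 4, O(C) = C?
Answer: 260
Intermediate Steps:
J = 0
g(m, n) = 0 (g(m, n) = -5*0/3 = -⅓*0 = 0)
o = -4 (o = 0*2 - 4 = 0 - 4 = -4)
W = -5
(d*o)*W = (13*(-4))*(-5) = -52*(-5) = 260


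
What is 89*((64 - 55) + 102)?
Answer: 9879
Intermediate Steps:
89*((64 - 55) + 102) = 89*(9 + 102) = 89*111 = 9879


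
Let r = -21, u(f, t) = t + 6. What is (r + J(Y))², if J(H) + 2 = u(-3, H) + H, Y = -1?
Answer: 361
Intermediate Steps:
u(f, t) = 6 + t
J(H) = 4 + 2*H (J(H) = -2 + ((6 + H) + H) = -2 + (6 + 2*H) = 4 + 2*H)
(r + J(Y))² = (-21 + (4 + 2*(-1)))² = (-21 + (4 - 2))² = (-21 + 2)² = (-19)² = 361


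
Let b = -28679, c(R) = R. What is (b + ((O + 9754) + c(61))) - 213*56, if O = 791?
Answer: -30001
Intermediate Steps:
(b + ((O + 9754) + c(61))) - 213*56 = (-28679 + ((791 + 9754) + 61)) - 213*56 = (-28679 + (10545 + 61)) - 11928 = (-28679 + 10606) - 11928 = -18073 - 11928 = -30001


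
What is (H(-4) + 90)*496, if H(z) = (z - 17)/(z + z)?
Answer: 45942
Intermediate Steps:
H(z) = (-17 + z)/(2*z) (H(z) = (-17 + z)/((2*z)) = (-17 + z)*(1/(2*z)) = (-17 + z)/(2*z))
(H(-4) + 90)*496 = ((1/2)*(-17 - 4)/(-4) + 90)*496 = ((1/2)*(-1/4)*(-21) + 90)*496 = (21/8 + 90)*496 = (741/8)*496 = 45942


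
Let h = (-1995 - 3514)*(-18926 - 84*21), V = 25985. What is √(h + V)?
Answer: √114007195 ≈ 10677.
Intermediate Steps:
h = 113981210 (h = -5509*(-18926 - 1764) = -5509*(-20690) = 113981210)
√(h + V) = √(113981210 + 25985) = √114007195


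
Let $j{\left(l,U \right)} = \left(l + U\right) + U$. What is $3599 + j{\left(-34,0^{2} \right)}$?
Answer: $3565$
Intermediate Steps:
$j{\left(l,U \right)} = l + 2 U$ ($j{\left(l,U \right)} = \left(U + l\right) + U = l + 2 U$)
$3599 + j{\left(-34,0^{2} \right)} = 3599 - \left(34 - 2 \cdot 0^{2}\right) = 3599 + \left(-34 + 2 \cdot 0\right) = 3599 + \left(-34 + 0\right) = 3599 - 34 = 3565$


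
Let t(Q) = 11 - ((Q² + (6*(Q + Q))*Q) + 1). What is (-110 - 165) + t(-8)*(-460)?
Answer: 377845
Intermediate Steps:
t(Q) = 10 - 13*Q² (t(Q) = 11 - ((Q² + (6*(2*Q))*Q) + 1) = 11 - ((Q² + (12*Q)*Q) + 1) = 11 - ((Q² + 12*Q²) + 1) = 11 - (13*Q² + 1) = 11 - (1 + 13*Q²) = 11 + (-1 - 13*Q²) = 10 - 13*Q²)
(-110 - 165) + t(-8)*(-460) = (-110 - 165) + (10 - 13*(-8)²)*(-460) = -275 + (10 - 13*64)*(-460) = -275 + (10 - 832)*(-460) = -275 - 822*(-460) = -275 + 378120 = 377845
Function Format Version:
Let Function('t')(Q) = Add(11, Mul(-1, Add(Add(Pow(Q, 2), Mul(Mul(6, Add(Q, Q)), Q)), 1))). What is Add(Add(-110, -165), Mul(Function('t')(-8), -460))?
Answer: 377845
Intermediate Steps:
Function('t')(Q) = Add(10, Mul(-13, Pow(Q, 2))) (Function('t')(Q) = Add(11, Mul(-1, Add(Add(Pow(Q, 2), Mul(Mul(6, Mul(2, Q)), Q)), 1))) = Add(11, Mul(-1, Add(Add(Pow(Q, 2), Mul(Mul(12, Q), Q)), 1))) = Add(11, Mul(-1, Add(Add(Pow(Q, 2), Mul(12, Pow(Q, 2))), 1))) = Add(11, Mul(-1, Add(Mul(13, Pow(Q, 2)), 1))) = Add(11, Mul(-1, Add(1, Mul(13, Pow(Q, 2))))) = Add(11, Add(-1, Mul(-13, Pow(Q, 2)))) = Add(10, Mul(-13, Pow(Q, 2))))
Add(Add(-110, -165), Mul(Function('t')(-8), -460)) = Add(Add(-110, -165), Mul(Add(10, Mul(-13, Pow(-8, 2))), -460)) = Add(-275, Mul(Add(10, Mul(-13, 64)), -460)) = Add(-275, Mul(Add(10, -832), -460)) = Add(-275, Mul(-822, -460)) = Add(-275, 378120) = 377845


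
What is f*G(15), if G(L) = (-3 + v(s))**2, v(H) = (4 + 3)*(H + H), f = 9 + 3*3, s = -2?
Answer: 17298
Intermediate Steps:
f = 18 (f = 9 + 9 = 18)
v(H) = 14*H (v(H) = 7*(2*H) = 14*H)
G(L) = 961 (G(L) = (-3 + 14*(-2))**2 = (-3 - 28)**2 = (-31)**2 = 961)
f*G(15) = 18*961 = 17298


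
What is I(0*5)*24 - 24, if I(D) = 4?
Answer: 72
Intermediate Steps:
I(0*5)*24 - 24 = 4*24 - 24 = 96 - 24 = 72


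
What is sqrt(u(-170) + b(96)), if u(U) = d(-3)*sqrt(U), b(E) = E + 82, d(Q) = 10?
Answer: sqrt(178 + 10*I*sqrt(170)) ≈ 14.118 + 4.6176*I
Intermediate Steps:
b(E) = 82 + E
u(U) = 10*sqrt(U)
sqrt(u(-170) + b(96)) = sqrt(10*sqrt(-170) + (82 + 96)) = sqrt(10*(I*sqrt(170)) + 178) = sqrt(10*I*sqrt(170) + 178) = sqrt(178 + 10*I*sqrt(170))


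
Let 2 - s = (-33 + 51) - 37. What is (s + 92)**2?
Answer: 12769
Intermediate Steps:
s = 21 (s = 2 - ((-33 + 51) - 37) = 2 - (18 - 37) = 2 - 1*(-19) = 2 + 19 = 21)
(s + 92)**2 = (21 + 92)**2 = 113**2 = 12769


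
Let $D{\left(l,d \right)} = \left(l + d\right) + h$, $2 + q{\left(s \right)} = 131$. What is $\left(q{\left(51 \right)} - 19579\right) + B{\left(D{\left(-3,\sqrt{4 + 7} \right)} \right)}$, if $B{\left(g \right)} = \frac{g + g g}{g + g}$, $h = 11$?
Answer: $- \frac{38891}{2} + \frac{\sqrt{11}}{2} \approx -19444.0$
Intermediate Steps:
$q{\left(s \right)} = 129$ ($q{\left(s \right)} = -2 + 131 = 129$)
$D{\left(l,d \right)} = 11 + d + l$ ($D{\left(l,d \right)} = \left(l + d\right) + 11 = \left(d + l\right) + 11 = 11 + d + l$)
$B{\left(g \right)} = \frac{g + g^{2}}{2 g}$
$\left(q{\left(51 \right)} - 19579\right) + B{\left(D{\left(-3,\sqrt{4 + 7} \right)} \right)} = \left(129 - 19579\right) + \left(\frac{1}{2} + \frac{11 + \sqrt{4 + 7} - 3}{2}\right) = -19450 + \left(\frac{1}{2} + \frac{11 + \sqrt{11} - 3}{2}\right) = -19450 + \left(\frac{1}{2} + \frac{8 + \sqrt{11}}{2}\right) = -19450 + \left(\frac{1}{2} + \left(4 + \frac{\sqrt{11}}{2}\right)\right) = -19450 + \left(\frac{9}{2} + \frac{\sqrt{11}}{2}\right) = - \frac{38891}{2} + \frac{\sqrt{11}}{2}$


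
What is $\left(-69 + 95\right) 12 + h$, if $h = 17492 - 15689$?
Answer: $2115$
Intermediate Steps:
$h = 1803$
$\left(-69 + 95\right) 12 + h = \left(-69 + 95\right) 12 + 1803 = 26 \cdot 12 + 1803 = 312 + 1803 = 2115$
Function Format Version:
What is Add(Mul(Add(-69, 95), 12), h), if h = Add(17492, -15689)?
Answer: 2115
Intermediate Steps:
h = 1803
Add(Mul(Add(-69, 95), 12), h) = Add(Mul(Add(-69, 95), 12), 1803) = Add(Mul(26, 12), 1803) = Add(312, 1803) = 2115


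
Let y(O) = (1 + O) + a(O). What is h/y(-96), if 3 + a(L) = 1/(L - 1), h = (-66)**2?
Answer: -140844/3169 ≈ -44.444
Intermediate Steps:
h = 4356
a(L) = -3 + 1/(-1 + L) (a(L) = -3 + 1/(L - 1) = -3 + 1/(-1 + L))
y(O) = 1 + O + (4 - 3*O)/(-1 + O) (y(O) = (1 + O) + (4 - 3*O)/(-1 + O) = 1 + O + (4 - 3*O)/(-1 + O))
h/y(-96) = 4356/(((3 + (-96)**2 - 3*(-96))/(-1 - 96))) = 4356/(((3 + 9216 + 288)/(-97))) = 4356/((-1/97*9507)) = 4356/(-9507/97) = 4356*(-97/9507) = -140844/3169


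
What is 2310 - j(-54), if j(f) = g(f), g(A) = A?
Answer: 2364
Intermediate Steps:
j(f) = f
2310 - j(-54) = 2310 - 1*(-54) = 2310 + 54 = 2364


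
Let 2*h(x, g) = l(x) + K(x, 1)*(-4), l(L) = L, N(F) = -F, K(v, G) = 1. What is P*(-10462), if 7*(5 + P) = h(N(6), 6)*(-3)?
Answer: 209240/7 ≈ 29891.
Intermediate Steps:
h(x, g) = -2 + x/2 (h(x, g) = (x + 1*(-4))/2 = (x - 4)/2 = (-4 + x)/2 = -2 + x/2)
P = -20/7 (P = -5 + ((-2 + (-1*6)/2)*(-3))/7 = -5 + ((-2 + (½)*(-6))*(-3))/7 = -5 + ((-2 - 3)*(-3))/7 = -5 + (-5*(-3))/7 = -5 + (⅐)*15 = -5 + 15/7 = -20/7 ≈ -2.8571)
P*(-10462) = -20/7*(-10462) = 209240/7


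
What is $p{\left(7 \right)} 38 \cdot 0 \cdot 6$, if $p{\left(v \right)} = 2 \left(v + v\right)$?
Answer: $0$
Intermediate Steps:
$p{\left(v \right)} = 4 v$ ($p{\left(v \right)} = 2 \cdot 2 v = 4 v$)
$p{\left(7 \right)} 38 \cdot 0 \cdot 6 = 4 \cdot 7 \cdot 38 \cdot 0 \cdot 6 = 28 \cdot 38 \cdot 0 = 1064 \cdot 0 = 0$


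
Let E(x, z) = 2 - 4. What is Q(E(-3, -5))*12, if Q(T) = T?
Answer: -24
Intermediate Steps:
E(x, z) = -2
Q(E(-3, -5))*12 = -2*12 = -24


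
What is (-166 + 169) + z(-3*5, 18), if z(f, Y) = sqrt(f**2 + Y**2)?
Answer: 3 + 3*sqrt(61) ≈ 26.431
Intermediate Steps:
z(f, Y) = sqrt(Y**2 + f**2)
(-166 + 169) + z(-3*5, 18) = (-166 + 169) + sqrt(18**2 + (-3*5)**2) = 3 + sqrt(324 + (-15)**2) = 3 + sqrt(324 + 225) = 3 + sqrt(549) = 3 + 3*sqrt(61)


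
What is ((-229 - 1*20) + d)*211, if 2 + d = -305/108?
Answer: -5784143/108 ≈ -53557.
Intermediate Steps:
d = -521/108 (d = -2 - 305/108 = -521/108 ≈ -4.8241)
((-229 - 1*20) + d)*211 = ((-229 - 1*20) - 521/108)*211 = ((-229 - 20) - 521/108)*211 = (-249 - 521/108)*211 = -27413/108*211 = -5784143/108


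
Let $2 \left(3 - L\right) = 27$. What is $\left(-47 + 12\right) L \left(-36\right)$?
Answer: $-13230$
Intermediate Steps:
$L = - \frac{21}{2}$ ($L = 3 - \frac{27}{2} = - \frac{21}{2} \approx -10.5$)
$\left(-47 + 12\right) L \left(-36\right) = \left(-47 + 12\right) \left(- \frac{21}{2}\right) \left(-36\right) = \left(-35\right) \left(- \frac{21}{2}\right) \left(-36\right) = \frac{735}{2} \left(-36\right) = -13230$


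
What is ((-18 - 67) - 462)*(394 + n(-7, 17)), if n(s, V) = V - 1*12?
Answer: -218253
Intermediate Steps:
n(s, V) = -12 + V (n(s, V) = V - 12 = -12 + V)
((-18 - 67) - 462)*(394 + n(-7, 17)) = ((-18 - 67) - 462)*(394 + (-12 + 17)) = (-85 - 462)*(394 + 5) = -547*399 = -218253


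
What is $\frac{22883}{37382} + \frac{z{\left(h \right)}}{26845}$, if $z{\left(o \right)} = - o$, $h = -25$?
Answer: $\frac{123045737}{200703958} \approx 0.61307$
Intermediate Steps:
$\frac{22883}{37382} + \frac{z{\left(h \right)}}{26845} = \frac{22883}{37382} + \frac{\left(-1\right) \left(-25\right)}{26845} = 22883 \cdot \frac{1}{37382} + 25 \cdot \frac{1}{26845} = \frac{22883}{37382} + \frac{5}{5369} = \frac{123045737}{200703958}$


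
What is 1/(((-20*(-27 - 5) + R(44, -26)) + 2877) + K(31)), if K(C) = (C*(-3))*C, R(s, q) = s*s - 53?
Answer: 1/2517 ≈ 0.00039730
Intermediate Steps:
R(s, q) = -53 + s² (R(s, q) = s² - 53 = -53 + s²)
K(C) = -3*C² (K(C) = (-3*C)*C = -3*C²)
1/(((-20*(-27 - 5) + R(44, -26)) + 2877) + K(31)) = 1/(((-20*(-27 - 5) + (-53 + 44²)) + 2877) - 3*31²) = 1/(((-20*(-32) + (-53 + 1936)) + 2877) - 3*961) = 1/(((640 + 1883) + 2877) - 2883) = 1/((2523 + 2877) - 2883) = 1/(5400 - 2883) = 1/2517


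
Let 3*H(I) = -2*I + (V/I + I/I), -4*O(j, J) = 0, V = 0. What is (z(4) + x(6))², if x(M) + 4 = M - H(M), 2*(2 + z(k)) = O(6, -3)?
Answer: 121/9 ≈ 13.444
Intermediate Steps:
O(j, J) = 0 (O(j, J) = -¼*0 = 0)
z(k) = -2 (z(k) = -2 + (½)*0 = -2 + 0 = -2)
H(I) = ⅓ - 2*I/3 (H(I) = (-2*I + (0/I + I/I))/3 = (-2*I + (0 + 1))/3 = (-2*I + 1)/3 = (1 - 2*I)/3 = ⅓ - 2*I/3)
x(M) = -13/3 + 5*M/3 (x(M) = -4 + (M - (⅓ - 2*M/3)) = -4 + (M + (-⅓ + 2*M/3)) = -4 + (-⅓ + 5*M/3) = -13/3 + 5*M/3)
(z(4) + x(6))² = (-2 + (-13/3 + (5/3)*6))² = (-2 + (-13/3 + 10))² = (-2 + 17/3)² = (11/3)² = 121/9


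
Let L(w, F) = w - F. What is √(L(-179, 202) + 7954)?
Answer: √7573 ≈ 87.023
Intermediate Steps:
√(L(-179, 202) + 7954) = √((-179 - 1*202) + 7954) = √((-179 - 202) + 7954) = √(-381 + 7954) = √7573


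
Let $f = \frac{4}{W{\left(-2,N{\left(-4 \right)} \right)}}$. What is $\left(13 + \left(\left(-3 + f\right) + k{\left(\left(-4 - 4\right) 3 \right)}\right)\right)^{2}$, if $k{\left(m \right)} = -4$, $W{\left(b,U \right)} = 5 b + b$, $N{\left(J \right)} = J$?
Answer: $\frac{289}{9} \approx 32.111$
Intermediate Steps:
$W{\left(b,U \right)} = 6 b$
$f = - \frac{1}{3}$ ($f = \frac{4}{6 \left(-2\right)} = \frac{4}{-12} = 4 \left(- \frac{1}{12}\right) = - \frac{1}{3} \approx -0.33333$)
$\left(13 + \left(\left(-3 + f\right) + k{\left(\left(-4 - 4\right) 3 \right)}\right)\right)^{2} = \left(13 - \frac{22}{3}\right)^{2} = \left(\frac{17}{3}\right)^{2} = \frac{289}{9}$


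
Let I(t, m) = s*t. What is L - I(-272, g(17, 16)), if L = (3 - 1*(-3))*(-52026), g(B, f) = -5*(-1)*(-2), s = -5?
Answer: -313516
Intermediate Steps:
g(B, f) = -10 (g(B, f) = 5*(-2) = -10)
I(t, m) = -5*t
L = -312156 (L = (3 + 3)*(-52026) = 6*(-52026) = -312156)
L - I(-272, g(17, 16)) = -312156 - (-5)*(-272) = -312156 - 1*1360 = -312156 - 1360 = -313516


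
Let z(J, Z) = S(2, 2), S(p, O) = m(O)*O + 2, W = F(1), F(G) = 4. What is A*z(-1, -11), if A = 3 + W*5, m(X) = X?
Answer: 138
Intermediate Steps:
W = 4
S(p, O) = 2 + O**2 (S(p, O) = O*O + 2 = O**2 + 2 = 2 + O**2)
z(J, Z) = 6 (z(J, Z) = 2 + 2**2 = 2 + 4 = 6)
A = 23 (A = 3 + 4*5 = 3 + 20 = 23)
A*z(-1, -11) = 23*6 = 138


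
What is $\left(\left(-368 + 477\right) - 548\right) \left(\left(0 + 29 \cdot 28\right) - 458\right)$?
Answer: $-155406$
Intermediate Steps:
$\left(\left(-368 + 477\right) - 548\right) \left(\left(0 + 29 \cdot 28\right) - 458\right) = \left(109 - 548\right) \left(\left(0 + 812\right) - 458\right) = - 439 \left(812 - 458\right) = \left(-439\right) 354 = -155406$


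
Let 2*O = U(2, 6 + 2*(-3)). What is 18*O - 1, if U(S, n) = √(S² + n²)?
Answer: 17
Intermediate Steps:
O = 1 (O = √(2² + (6 + 2*(-3))²)/2 = √(4 + (6 - 6)²)/2 = √(4 + 0²)/2 = √(4 + 0)/2 = √4/2 = (½)*2 = 1)
18*O - 1 = 18*1 - 1 = 18 - 1 = 17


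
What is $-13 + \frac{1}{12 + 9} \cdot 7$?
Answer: $- \frac{38}{3} \approx -12.667$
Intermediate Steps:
$-13 + \frac{1}{12 + 9} \cdot 7 = -13 + \frac{1}{21} \cdot 7 = -13 + \frac{1}{3} = - \frac{38}{3}$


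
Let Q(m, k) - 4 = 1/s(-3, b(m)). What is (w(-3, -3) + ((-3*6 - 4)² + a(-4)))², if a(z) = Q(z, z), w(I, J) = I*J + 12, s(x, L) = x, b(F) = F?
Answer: 2328676/9 ≈ 2.5874e+5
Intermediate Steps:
w(I, J) = 12 + I*J
Q(m, k) = 11/3 (Q(m, k) = 4 + 1/(-3) = 4 - ⅓ = 11/3)
a(z) = 11/3
(w(-3, -3) + ((-3*6 - 4)² + a(-4)))² = ((12 - 3*(-3)) + ((-3*6 - 4)² + 11/3))² = ((12 + 9) + ((-18 - 4)² + 11/3))² = (21 + ((-22)² + 11/3))² = (21 + (484 + 11/3))² = (21 + 1463/3)² = (1526/3)² = 2328676/9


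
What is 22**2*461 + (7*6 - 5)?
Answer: 223161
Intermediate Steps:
22**2*461 + (7*6 - 5) = 484*461 + (42 - 5) = 223124 + 37 = 223161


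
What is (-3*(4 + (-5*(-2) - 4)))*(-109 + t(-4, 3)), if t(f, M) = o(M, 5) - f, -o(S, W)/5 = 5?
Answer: 3900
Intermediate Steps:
o(S, W) = -25 (o(S, W) = -5*5 = -25)
t(f, M) = -25 - f
(-3*(4 + (-5*(-2) - 4)))*(-109 + t(-4, 3)) = (-3*(4 + (-5*(-2) - 4)))*(-109 + (-25 - 1*(-4))) = (-3*(4 + (10 - 4)))*(-109 + (-25 + 4)) = (-3*(4 + 6))*(-109 - 21) = -3*10*(-130) = -30*(-130) = 3900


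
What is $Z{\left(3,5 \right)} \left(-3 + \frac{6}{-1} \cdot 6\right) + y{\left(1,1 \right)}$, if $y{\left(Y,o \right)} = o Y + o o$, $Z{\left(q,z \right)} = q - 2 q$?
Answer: $119$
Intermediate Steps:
$Z{\left(q,z \right)} = - q$
$y{\left(Y,o \right)} = o^{2} + Y o$ ($y{\left(Y,o \right)} = Y o + o^{2} = o^{2} + Y o$)
$Z{\left(3,5 \right)} \left(-3 + \frac{6}{-1} \cdot 6\right) + y{\left(1,1 \right)} = \left(-1\right) 3 \left(-3 + \frac{6}{-1} \cdot 6\right) + 1 \left(1 + 1\right) = - 3 \left(-3 + 6 \left(-1\right) 6\right) + 1 \cdot 2 = - 3 \left(-3 - 36\right) + 2 = \left(-3\right) \left(-39\right) + 2 = 117 + 2 = 119$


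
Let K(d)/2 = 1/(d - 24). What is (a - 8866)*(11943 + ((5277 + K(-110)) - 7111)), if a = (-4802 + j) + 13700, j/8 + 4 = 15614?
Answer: 84603147424/67 ≈ 1.2627e+9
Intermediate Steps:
j = 124880 (j = -32 + 8*15614 = -32 + 124912 = 124880)
a = 133778 (a = (-4802 + 124880) + 13700 = 120078 + 13700 = 133778)
K(d) = 2/(-24 + d) (K(d) = 2/(d - 24) = 2/(-24 + d))
(a - 8866)*(11943 + ((5277 + K(-110)) - 7111)) = (133778 - 8866)*(11943 + ((5277 + 2/(-24 - 110)) - 7111)) = 124912*(11943 + ((5277 + 2/(-134)) - 7111)) = 124912*(11943 + ((5277 + 2*(-1/134)) - 7111)) = 124912*(11943 + ((5277 - 1/67) - 7111)) = 124912*(11943 + (353558/67 - 7111)) = 124912*(11943 - 122879/67) = 124912*(677302/67) = 84603147424/67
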